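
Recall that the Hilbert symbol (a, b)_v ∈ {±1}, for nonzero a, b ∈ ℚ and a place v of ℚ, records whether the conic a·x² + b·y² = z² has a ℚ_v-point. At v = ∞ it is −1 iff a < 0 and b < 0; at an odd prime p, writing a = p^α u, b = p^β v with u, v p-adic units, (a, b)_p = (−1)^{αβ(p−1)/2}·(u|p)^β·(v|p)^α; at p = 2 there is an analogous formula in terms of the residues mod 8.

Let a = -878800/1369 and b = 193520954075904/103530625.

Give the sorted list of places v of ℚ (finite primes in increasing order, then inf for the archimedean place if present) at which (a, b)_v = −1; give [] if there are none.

(a, b) ≡ (-13, 91) mod (ℚ^×)²; places V = {2, 3, 5, 7, 11, 13, 19, 37, 41, ∞}.
(a,b)_2: α=4, β=8; u≡3, v≡3 (mod 8); ε(u)ε(v)=1·1, αω(v)=4·1, βω(u)=8·1; sum ≡ 1  ⇒  -1.
(a,b)_13: α=3, u≡4; β=3, v≡11 (mod 13); (4|13)=+1, (11|13)=-1; sign (−1)^0·+1^3·-1^3 = -1.
(a,b)_∞: sgn(-13)=−, sgn(91)=+, so +1.
(a,b)_3: α=0, u≡2; β=4, v≡1 (mod 3); (2|3)=-1, (1|3)=+1; sign (−1)^0·-1^4·+1^0 = +1.
(a,b)_19: α=0, u≡7; β=2, v≡2 (mod 19); (7|19)=+1, (2|19)=-1; sign (−1)^0·+1^2·-1^0 = +1.
(a,b)_7: α=0, u≡2; β=1, v≡3 (mod 7); (2|7)=+1, (3|7)=-1; sign (−1)^0·+1^1·-1^0 = +1.
(a,b)_41: α=0, u≡15; β=2, v≡40 (mod 41); (15|41)=-1, (40|41)=+1; sign (−1)^0·-1^2·+1^0 = +1.
(a,b)_37: α=-2, u≡24; β=-2, v≡6 (mod 37); (24|37)=-1, (6|37)=-1; sign (−1)^0·-1^-2·-1^-2 = +1.
(a,b)_11: α=0, u≡9; β=-2, v≡4 (mod 11); (9|11)=+1, (4|11)=+1; sign (−1)^0·+1^-2·+1^0 = +1.
(a,b)_5: α=2, u≡2; β=-4, v≡1 (mod 5); (2|5)=-1, (1|5)=+1; sign (−1)^0·-1^-4·+1^2 = +1.
Ram(-13, 91) = {2, 13}; no ℚ_2-point on the conic.

[2, 13]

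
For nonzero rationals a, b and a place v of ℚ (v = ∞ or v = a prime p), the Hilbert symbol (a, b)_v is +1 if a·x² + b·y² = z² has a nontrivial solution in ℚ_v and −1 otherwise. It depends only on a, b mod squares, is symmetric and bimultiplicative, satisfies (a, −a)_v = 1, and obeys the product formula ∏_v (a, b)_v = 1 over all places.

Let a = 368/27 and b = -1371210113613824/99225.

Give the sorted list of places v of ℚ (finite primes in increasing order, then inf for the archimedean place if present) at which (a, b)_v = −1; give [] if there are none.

Mod squares: a ≡ 69, b ≡ -81719. Check v ∈ {∞, 2, 3, 5, 7, 11, 17, 19, 23}.
v=2: v_2(a)=4, v_2(b)=18; units ≡ 5, 1 (mod 8); ε·ε+αω+βω = 0·0+4·0+18·1 ≡ 0  ⇒  (a,b)_2 = +1.
v=19: a=19^0·(≡8), b=19^1·(≡2) mod 19; (8|19)=-1, (2|19)=-1; (−1)^{0·1·9}·(-1)^1·(-1)^0 = -1.
v=∞: 69 > 0 and -81719 < 0  ⇒  (a,b)_∞ = +1.
v=5: a=5^0·(≡4), b=5^-2·(≡4) mod 5; (4|5)=+1, (4|5)=+1; (−1)^{0·-2·2}·(+1)^-2·(+1)^0 = +1.
v=23: a=23^1·(≡4), b=23^3·(≡13) mod 23; (4|23)=+1, (13|23)=+1; (−1)^{1·3·11}·(+1)^3·(+1)^1 = -1.
v=11: a=11^0·(≡1), b=11^3·(≡2) mod 11; (1|11)=+1, (2|11)=-1; (−1)^{0·3·5}·(+1)^3·(-1)^0 = +1.
v=3: a=3^-3·(≡2), b=3^-4·(≡1) mod 3; (2|3)=-1, (1|3)=+1; (−1)^{-3·-4·1}·(-1)^-4·(+1)^-3 = +1.
v=7: a=7^0·(≡3), b=7^-2·(≡3) mod 7; (3|7)=-1, (3|7)=-1; (−1)^{0·-2·3}·(-1)^-2·(-1)^0 = +1.
v=17: a=17^0·(≡13), b=17^1·(≡1) mod 17; (13|17)=+1, (1|17)=+1; (−1)^{0·1·8}·(+1)^1·(+1)^0 = +1.
Ram(69, -81719) = {19, 23}; no ℚ_19-point on the conic.

[19, 23]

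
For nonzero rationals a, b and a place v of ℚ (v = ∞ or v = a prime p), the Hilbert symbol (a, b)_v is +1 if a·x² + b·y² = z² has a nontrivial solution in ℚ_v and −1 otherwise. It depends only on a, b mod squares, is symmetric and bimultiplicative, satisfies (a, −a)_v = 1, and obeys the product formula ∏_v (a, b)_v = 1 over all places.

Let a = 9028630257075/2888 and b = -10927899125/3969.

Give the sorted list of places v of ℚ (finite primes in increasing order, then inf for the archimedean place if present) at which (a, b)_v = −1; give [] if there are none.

Mod squares: a ≡ 52764294, b ≡ -2586485. Check v ∈ {∞, 2, 3, 5, 7, 11, 13, 17, 19, 31, 37, 41}.
v=7: a=7^0·(≡4), b=7^-2·(≡1) mod 7; (4|7)=+1, (1|7)=+1; (−1)^{0·-2·3}·(+1)^-2·(+1)^0 = +1.
v=11: a=11^1·(≡2), b=11^1·(≡5) mod 11; (2|11)=-1, (5|11)=+1; (−1)^{1·1·5}·(-1)^1·(+1)^1 = +1.
v=41: a=41^1·(≡35), b=41^1·(≡17) mod 41; (35|41)=-1, (17|41)=-1; (−1)^{1·1·20}·(-1)^1·(-1)^1 = +1.
v=17: a=17^1·(≡12), b=17^0·(≡3) mod 17; (12|17)=-1, (3|17)=-1; (−1)^{1·0·8}·(-1)^0·(-1)^1 = -1.
v=31: a=31^1·(≡18), b=31^1·(≡29) mod 31; (18|31)=+1, (29|31)=-1; (−1)^{1·1·15}·(+1)^1·(-1)^1 = +1.
v=19: a=19^-2·(≡2), b=19^0·(≡5) mod 19; (2|19)=-1, (5|19)=+1; (−1)^{-2·0·9}·(-1)^0·(+1)^-2 = +1.
v=∞: 52764294 > 0 and -2586485 < 0  ⇒  (a,b)_∞ = +1.
v=3: a=3^5·(≡1), b=3^-4·(≡1) mod 3; (1|3)=+1, (1|3)=+1; (−1)^{5·-4·1}·(+1)^-4·(+1)^5 = +1.
v=5: a=5^2·(≡1), b=5^3·(≡3) mod 5; (1|5)=+1, (3|5)=-1; (−1)^{2·3·2}·(+1)^3·(-1)^2 = +1.
v=2: v_2(a)=-3, v_2(b)=0; units ≡ 3, 3 (mod 8); ε·ε+αω+βω = 1·1+-3·1+0·1 ≡ 0  ⇒  (a,b)_2 = +1.
v=37: a=37^1·(≡24), b=37^1·(≡36) mod 37; (24|37)=-1, (36|37)=+1; (−1)^{1·1·18}·(-1)^1·(+1)^1 = -1.
v=13: a=13^2·(≡8), b=13^2·(≡11) mod 13; (8|13)=-1, (11|13)=-1; (−1)^{2·2·6}·(-1)^2·(-1)^2 = +1.
Ram(52764294, -2586485) = {17, 37}; no ℚ_17-point on the conic.

[17, 37]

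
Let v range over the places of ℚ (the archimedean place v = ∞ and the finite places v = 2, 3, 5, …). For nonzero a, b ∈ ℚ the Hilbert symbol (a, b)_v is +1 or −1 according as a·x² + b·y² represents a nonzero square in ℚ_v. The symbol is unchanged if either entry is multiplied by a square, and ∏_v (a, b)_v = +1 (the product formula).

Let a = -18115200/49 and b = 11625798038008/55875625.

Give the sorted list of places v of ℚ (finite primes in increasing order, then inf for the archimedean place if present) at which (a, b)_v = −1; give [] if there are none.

Mod squares: a ≡ -1258, b ≡ 4552702. Check v ∈ {∞, 2, 3, 5, 7, 11, 13, 17, 23, 37, 47}.
v=3: a=3^2·(≡2), b=3^0·(≡1) mod 3; (2|3)=-1, (1|3)=+1; (−1)^{2·0·1}·(-1)^0·(+1)^2 = +1.
v=7: a=7^-2·(≡2), b=7^1·(≡1) mod 7; (2|7)=+1, (1|7)=+1; (−1)^{-2·1·3}·(+1)^1·(+1)^-2 = +1.
v=11: a=11^0·(≡8), b=11^1·(≡10) mod 11; (8|11)=-1, (10|11)=-1; (−1)^{0·1·5}·(-1)^1·(-1)^0 = -1.
v=2: v_2(a)=7, v_2(b)=3; units ≡ 3, 7 (mod 8); ε·ε+αω+βω = 1·1+7·0+3·1 ≡ 0  ⇒  (a,b)_2 = +1.
v=∞: -1258 < 0 and 4552702 > 0  ⇒  (a,b)_∞ = +1.
v=5: a=5^2·(≡3), b=5^-4·(≡3) mod 5; (3|5)=-1, (3|5)=-1; (−1)^{2·-4·2}·(-1)^-4·(-1)^2 = +1.
v=17: a=17^1·(≡3), b=17^3·(≡6) mod 17; (3|17)=-1, (6|17)=-1; (−1)^{1·3·8}·(-1)^3·(-1)^1 = +1.
v=37: a=37^1·(≡11), b=37^1·(≡30) mod 37; (11|37)=+1, (30|37)=+1; (−1)^{1·1·18}·(+1)^1·(+1)^1 = +1.
v=47: a=47^0·(≡5), b=47^3·(≡40) mod 47; (5|47)=-1, (40|47)=-1; (−1)^{0·3·23}·(-1)^3·(-1)^0 = -1.
v=23: a=23^0·(≡20), b=23^-2·(≡1) mod 23; (20|23)=-1, (1|23)=+1; (−1)^{0·-2·11}·(-1)^-2·(+1)^0 = +1.
v=13: a=13^0·(≡4), b=13^-2·(≡7) mod 13; (4|13)=+1, (7|13)=-1; (−1)^{0·-2·6}·(+1)^-2·(-1)^0 = +1.
(-1258, 4552702 / ℚ) ramifies at {11, 47}: a division algebra.

[11, 47]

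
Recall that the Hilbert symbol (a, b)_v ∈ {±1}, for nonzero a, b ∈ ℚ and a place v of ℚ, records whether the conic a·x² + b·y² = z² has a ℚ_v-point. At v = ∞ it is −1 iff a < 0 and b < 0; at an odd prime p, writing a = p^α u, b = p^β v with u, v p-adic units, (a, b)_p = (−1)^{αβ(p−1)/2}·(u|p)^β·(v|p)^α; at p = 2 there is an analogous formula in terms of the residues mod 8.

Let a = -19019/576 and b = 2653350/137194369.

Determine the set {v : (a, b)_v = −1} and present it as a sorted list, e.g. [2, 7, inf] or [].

Mod squares: a ≡ -19019, b ≡ 6. Check v ∈ {∞, 2, 3, 5, 7, 11, 13, 17, 19, 53}.
v=19: a=19^1·(≡1), b=19^2·(≡7) mod 19; (1|19)=+1, (7|19)=+1; (−1)^{1·2·9}·(+1)^2·(+1)^1 = +1.
v=11: a=11^1·(≡5), b=11^0·(≡10) mod 11; (5|11)=+1, (10|11)=-1; (−1)^{1·0·5}·(+1)^0·(-1)^1 = -1.
v=5: a=5^0·(≡1), b=5^2·(≡1) mod 5; (1|5)=+1, (1|5)=+1; (−1)^{0·2·2}·(+1)^2·(+1)^0 = +1.
v=∞: -19019 < 0 and 6 > 0  ⇒  (a,b)_∞ = +1.
v=53: a=53^0·(≡14), b=53^-2·(≡25) mod 53; (14|53)=-1, (25|53)=+1; (−1)^{0·-2·26}·(-1)^-2·(+1)^0 = +1.
v=13: a=13^1·(≡8), b=13^-2·(≡8) mod 13; (8|13)=-1, (8|13)=-1; (−1)^{1·-2·6}·(-1)^-2·(-1)^1 = -1.
v=3: a=3^-2·(≡1), b=3^1·(≡2) mod 3; (1|3)=+1, (2|3)=-1; (−1)^{-2·1·1}·(+1)^1·(-1)^-2 = +1.
v=17: a=17^0·(≡15), b=17^-2·(≡11) mod 17; (15|17)=+1, (11|17)=-1; (−1)^{0·-2·8}·(+1)^-2·(-1)^0 = +1.
v=2: v_2(a)=-6, v_2(b)=1; units ≡ 5, 3 (mod 8); ε·ε+αω+βω = 0·1+-6·1+1·1 ≡ 1  ⇒  (a,b)_2 = -1.
v=7: a=7^1·(≡3), b=7^2·(≡3) mod 7; (3|7)=-1, (3|7)=-1; (−1)^{1·2·3}·(-1)^2·(-1)^1 = -1.
|Ram(-19019, 6)| = 4, even; anisotropic at {2, 7, 11, 13}.

[2, 7, 11, 13]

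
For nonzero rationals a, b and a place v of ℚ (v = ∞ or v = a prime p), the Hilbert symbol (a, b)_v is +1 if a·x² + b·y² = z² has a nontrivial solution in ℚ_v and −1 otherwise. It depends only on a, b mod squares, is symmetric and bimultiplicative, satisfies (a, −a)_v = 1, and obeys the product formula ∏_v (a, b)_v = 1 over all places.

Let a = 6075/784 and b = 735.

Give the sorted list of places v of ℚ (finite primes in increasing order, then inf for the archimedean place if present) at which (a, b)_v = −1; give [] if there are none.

(a, b) ≡ (3, 15) mod (ℚ^×)²; places V = {2, 3, 5, 7, ∞}.
(a,b)_∞: sgn(3)=+, sgn(15)=+, so +1.
(a,b)_3: α=5, u≡1; β=1, v≡2 (mod 3); (1|3)=+1, (2|3)=-1; sign (−1)^1·+1^1·-1^5 = +1.
(a,b)_2: α=-4, β=0; u≡3, v≡7 (mod 8); ε(u)ε(v)=1·1, αω(v)=-4·0, βω(u)=0·1; sum ≡ 1  ⇒  -1.
(a,b)_5: α=2, u≡2; β=1, v≡2 (mod 5); (2|5)=-1, (2|5)=-1; sign (−1)^0·-1^1·-1^2 = -1.
(a,b)_7: α=-2, u≡3; β=2, v≡1 (mod 7); (3|7)=-1, (1|7)=+1; sign (−1)^0·-1^2·+1^-2 = +1.
|Ram(3, 15)| = 2, even; anisotropic at {2, 5}.

[2, 5]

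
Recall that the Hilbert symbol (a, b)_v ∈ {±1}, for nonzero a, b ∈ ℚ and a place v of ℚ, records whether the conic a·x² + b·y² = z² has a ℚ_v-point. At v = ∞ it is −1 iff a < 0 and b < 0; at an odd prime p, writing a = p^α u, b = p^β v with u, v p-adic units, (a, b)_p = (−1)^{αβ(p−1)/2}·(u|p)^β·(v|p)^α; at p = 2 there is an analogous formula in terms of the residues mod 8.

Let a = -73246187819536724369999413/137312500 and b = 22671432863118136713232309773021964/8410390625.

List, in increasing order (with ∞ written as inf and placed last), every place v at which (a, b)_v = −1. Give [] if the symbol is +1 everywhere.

[2, 13, 19, 23, 29, 31]

(a, b) ≡ (-75361, 154040315) mod (ℚ^×)²; places V = {2, 5, 7, 11, 13, 17, 19, 23, 29, 31, 37, ∞}.
(a,b)_11: α=3, u≡7; β=5, v≡5 (mod 11); (7|11)=-1, (5|11)=+1; sign (−1)^1·-1^5·+1^3 = +1.
(a,b)_19: α=4, u≡14; β=5, v≡5 (mod 19); (14|19)=-1, (5|19)=+1; sign (−1)^0·-1^5·+1^4 = -1.
(a,b)_31: α=3, u≡4; β=4, v≡15 (mod 31); (4|31)=+1, (15|31)=-1; sign (−1)^0·+1^4·-1^3 = -1.
(a,b)_29: α=2, u≡14; β=1, v≡27 (mod 29); (14|29)=-1, (27|29)=-1; sign (−1)^0·-1^1·-1^2 = -1.
(a,b)_23: α=2, u≡19; β=3, v≡13 (mod 23); (19|23)=-1, (13|23)=+1; sign (−1)^0·-1^3·+1^2 = -1.
(a,b)_37: α=4, u≡2; β=6, v≡28 (mod 37); (2|37)=-1, (28|37)=+1; sign (−1)^0·-1^6·+1^4 = +1.
(a,b)_5: α=-6, u≡4; β=-7, v≡3 (mod 5); (4|5)=+1, (3|5)=-1; sign (−1)^0·+1^-7·-1^-6 = +1.
(a,b)_2: α=-2, β=2; u≡7, v≡3 (mod 8); ε(u)ε(v)=1·1, αω(v)=-2·1, βω(u)=2·0; sum ≡ 1  ⇒  -1.
(a,b)_7: α=0, u≡2; β=-2, v≡4 (mod 7); (2|7)=+1, (4|7)=+1; sign (−1)^0·+1^-2·+1^0 = +1.
(a,b)_17: α=1, u≡15; β=1, v≡13 (mod 17); (15|17)=+1, (13|17)=+1; sign (−1)^0·+1^1·+1^1 = +1.
(a,b)_13: α=-3, u≡3; β=-3, v≡11 (mod 13); (3|13)=+1, (11|13)=-1; sign (−1)^0·+1^-3·-1^-3 = -1.
(a,b)_∞: sgn(-75361)=−, sgn(154040315)=+, so +1.
(-75361, 154040315 / ℚ) ramifies at {2, 13, 19, 23, 29, 31}: a division algebra.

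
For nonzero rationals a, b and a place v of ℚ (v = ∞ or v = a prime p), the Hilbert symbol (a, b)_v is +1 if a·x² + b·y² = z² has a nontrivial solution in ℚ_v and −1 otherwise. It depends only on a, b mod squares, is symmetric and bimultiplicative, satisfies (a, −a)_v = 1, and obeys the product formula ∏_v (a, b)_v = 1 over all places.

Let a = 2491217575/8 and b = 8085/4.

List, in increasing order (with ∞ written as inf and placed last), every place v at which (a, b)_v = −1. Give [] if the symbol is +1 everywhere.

(a, b) ≡ (14, 165) mod (ℚ^×)²; places V = {2, 3, 5, 7, 11, ∞}.
(a,b)_3: α=0, u≡2; β=1, v≡1 (mod 3); (2|3)=-1, (1|3)=+1; sign (−1)^0·-1^1·+1^0 = -1.
(a,b)_11: α=2, u≡5; β=1, v≡5 (mod 11); (5|11)=+1, (5|11)=+1; sign (−1)^0·+1^1·+1^2 = +1.
(a,b)_2: α=-3, β=-2; u≡7, v≡5 (mod 8); ε(u)ε(v)=1·0, αω(v)=-3·1, βω(u)=-2·0; sum ≡ 1  ⇒  -1.
(a,b)_∞: sgn(14)=+, sgn(165)=+, so +1.
(a,b)_7: α=7, u≡1; β=2, v≡1 (mod 7); (1|7)=+1, (1|7)=+1; sign (−1)^0·+1^2·+1^7 = +1.
(a,b)_5: α=2, u≡1; β=1, v≡3 (mod 5); (1|5)=+1, (3|5)=-1; sign (−1)^0·+1^1·-1^2 = +1.
(14, 165 / ℚ) ramifies at {2, 3}: a division algebra.

[2, 3]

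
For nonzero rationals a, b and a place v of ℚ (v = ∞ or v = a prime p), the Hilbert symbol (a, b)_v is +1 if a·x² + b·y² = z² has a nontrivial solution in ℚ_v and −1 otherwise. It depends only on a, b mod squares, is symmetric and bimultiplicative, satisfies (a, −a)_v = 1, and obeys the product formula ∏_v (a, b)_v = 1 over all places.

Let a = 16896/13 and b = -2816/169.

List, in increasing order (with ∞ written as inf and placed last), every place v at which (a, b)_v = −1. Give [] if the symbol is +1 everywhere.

(a, b) ≡ (858, -11) mod (ℚ^×)²; places V = {2, 3, 11, 13, ∞}.
(a,b)_∞: sgn(858)=+, sgn(-11)=−, so +1.
(a,b)_2: α=9, β=8; u≡5, v≡5 (mod 8); ε(u)ε(v)=0·0, αω(v)=9·1, βω(u)=8·1; sum ≡ 1  ⇒  -1.
(a,b)_3: α=1, u≡1; β=0, v≡1 (mod 3); (1|3)=+1, (1|3)=+1; sign (−1)^0·+1^0·+1^1 = +1.
(a,b)_13: α=-1, u≡9; β=-2, v≡5 (mod 13); (9|13)=+1, (5|13)=-1; sign (−1)^0·+1^-2·-1^-1 = -1.
(a,b)_11: α=1, u≡9; β=1, v≡2 (mod 11); (9|11)=+1, (2|11)=-1; sign (−1)^1·+1^1·-1^1 = +1.
(858, -11 / ℚ) ramifies at {2, 13}: a division algebra.

[2, 13]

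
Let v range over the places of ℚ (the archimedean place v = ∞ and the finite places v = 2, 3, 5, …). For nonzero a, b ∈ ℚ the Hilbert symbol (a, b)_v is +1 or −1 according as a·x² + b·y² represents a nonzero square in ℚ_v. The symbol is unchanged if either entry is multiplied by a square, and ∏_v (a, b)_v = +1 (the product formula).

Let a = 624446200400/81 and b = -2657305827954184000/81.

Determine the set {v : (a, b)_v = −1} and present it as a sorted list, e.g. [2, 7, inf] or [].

Mod squares: a ≡ 29, b ≡ -36685. Check v ∈ {∞, 2, 3, 5, 11, 23, 29}.
v=3: a=3^-4·(≡2), b=3^-4·(≡2) mod 3; (2|3)=-1, (2|3)=-1; (−1)^{-4·-4·1}·(-1)^-4·(-1)^-4 = +1.
v=2: v_2(a)=4, v_2(b)=6; units ≡ 5, 3 (mod 8); ε·ε+αω+βω = 0·1+4·1+6·1 ≡ 0  ⇒  (a,b)_2 = +1.
v=5: a=5^2·(≡1), b=5^3·(≡3) mod 5; (1|5)=+1, (3|5)=-1; (−1)^{2·3·2}·(+1)^3·(-1)^2 = +1.
v=11: a=11^2·(≡2), b=11^3·(≡9) mod 11; (2|11)=-1, (9|11)=+1; (−1)^{2·3·5}·(-1)^3·(+1)^2 = -1.
v=29: a=29^3·(≡6), b=29^5·(≡3) mod 29; (6|29)=+1, (3|29)=-1; (−1)^{3·5·14}·(+1)^5·(-1)^3 = -1.
v=23: a=23^2·(≡6), b=23^3·(≡21) mod 23; (6|23)=+1, (21|23)=-1; (−1)^{2·3·11}·(+1)^3·(-1)^2 = +1.
v=∞: 29 > 0 and -36685 < 0  ⇒  (a,b)_∞ = +1.
Ram(29, -36685) = {11, 29}; no ℚ_11-point on the conic.

[11, 29]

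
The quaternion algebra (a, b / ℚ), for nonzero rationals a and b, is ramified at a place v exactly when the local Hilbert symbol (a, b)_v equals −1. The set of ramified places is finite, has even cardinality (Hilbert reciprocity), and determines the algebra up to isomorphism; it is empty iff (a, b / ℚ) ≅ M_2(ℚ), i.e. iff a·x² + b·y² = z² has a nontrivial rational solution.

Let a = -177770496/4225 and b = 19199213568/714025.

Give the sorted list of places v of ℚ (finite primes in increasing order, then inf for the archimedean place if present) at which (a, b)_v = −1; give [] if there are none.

Mod squares: a ≡ -43401, b ≡ 14467. Check v ∈ {∞, 2, 3, 5, 13, 17, 23, 37}.
v=13: a=13^-2·(≡7), b=13^-4·(≡11) mod 13; (7|13)=-1, (11|13)=-1; (−1)^{-2·-4·6}·(-1)^-4·(-1)^-2 = +1.
v=∞: -43401 < 0 and 14467 > 0  ⇒  (a,b)_∞ = +1.
v=17: a=17^1·(≡6), b=17^1·(≡2) mod 17; (6|17)=-1, (2|17)=+1; (−1)^{1·1·8}·(-1)^1·(+1)^1 = -1.
v=5: a=5^-2·(≡1), b=5^-2·(≡3) mod 5; (1|5)=+1, (3|5)=-1; (−1)^{-2·-2·2}·(+1)^-2·(-1)^-2 = +1.
v=23: a=23^1·(≡20), b=23^1·(≡6) mod 23; (20|23)=-1, (6|23)=+1; (−1)^{1·1·11}·(-1)^1·(+1)^1 = +1.
v=3: a=3^1·(≡2), b=3^4·(≡1) mod 3; (2|3)=-1, (1|3)=+1; (−1)^{1·4·1}·(-1)^4·(+1)^1 = +1.
v=37: a=37^1·(≡25), b=37^1·(≡30) mod 37; (25|37)=+1, (30|37)=+1; (−1)^{1·1·18}·(+1)^1·(+1)^1 = +1.
v=2: v_2(a)=12, v_2(b)=14; units ≡ 7, 3 (mod 8); ε·ε+αω+βω = 1·1+12·1+14·0 ≡ 1  ⇒  (a,b)_2 = -1.
|Ram(-43401, 14467)| = 2, even; anisotropic at {2, 17}.

[2, 17]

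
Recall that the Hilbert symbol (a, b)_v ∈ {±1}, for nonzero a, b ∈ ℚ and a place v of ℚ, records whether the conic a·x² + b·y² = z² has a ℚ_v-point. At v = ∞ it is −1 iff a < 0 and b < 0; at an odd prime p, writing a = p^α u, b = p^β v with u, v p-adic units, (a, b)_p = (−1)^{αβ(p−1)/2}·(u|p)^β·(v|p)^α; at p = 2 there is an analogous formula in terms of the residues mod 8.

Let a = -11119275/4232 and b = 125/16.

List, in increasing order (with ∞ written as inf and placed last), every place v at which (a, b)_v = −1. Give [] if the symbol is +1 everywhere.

[2, 5]

Mod squares: a ≡ -38, b ≡ 5. Check v ∈ {∞, 2, 3, 5, 17, 19, 23}.
v=2: v_2(a)=-3, v_2(b)=-4; units ≡ 5, 5 (mod 8); ε·ε+αω+βω = 0·0+-3·1+-4·1 ≡ 1  ⇒  (a,b)_2 = -1.
v=23: a=23^-2·(≡18), b=23^0·(≡15) mod 23; (18|23)=+1, (15|23)=-1; (−1)^{-2·0·11}·(+1)^0·(-1)^-2 = +1.
v=5: a=5^2·(≡2), b=5^3·(≡1) mod 5; (2|5)=-1, (1|5)=+1; (−1)^{2·3·2}·(-1)^3·(+1)^2 = -1.
v=17: a=17^2·(≡4), b=17^0·(≡11) mod 17; (4|17)=+1, (11|17)=-1; (−1)^{2·0·8}·(+1)^0·(-1)^2 = +1.
v=3: a=3^4·(≡1), b=3^0·(≡2) mod 3; (1|3)=+1, (2|3)=-1; (−1)^{4·0·1}·(+1)^0·(-1)^4 = +1.
v=19: a=19^1·(≡5), b=19^0·(≡9) mod 19; (5|19)=+1, (9|19)=+1; (−1)^{1·0·9}·(+1)^0·(+1)^1 = +1.
v=∞: -38 < 0 and 5 > 0  ⇒  (a,b)_∞ = +1.
|Ram(-38, 5)| = 2, even; anisotropic at {2, 5}.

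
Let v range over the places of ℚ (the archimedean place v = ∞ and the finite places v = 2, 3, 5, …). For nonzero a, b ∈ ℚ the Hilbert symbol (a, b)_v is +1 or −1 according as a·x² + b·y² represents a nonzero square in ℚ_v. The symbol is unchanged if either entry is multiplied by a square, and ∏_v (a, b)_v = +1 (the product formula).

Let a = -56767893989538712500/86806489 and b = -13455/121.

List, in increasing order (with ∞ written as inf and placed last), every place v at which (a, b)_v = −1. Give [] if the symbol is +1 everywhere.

(a, b) ≡ (-1885, -1495) mod (ℚ^×)²; places V = {2, 3, 5, 7, 11, 13, 23, 29, ∞}.
(a,b)_∞: sgn(-1885)=−, sgn(-1495)=−, so -1.
(a,b)_7: α=-2, u≡5; β=0, v≡3 (mod 7); (5|7)=-1, (3|7)=-1; sign (−1)^0·-1^0·-1^-2 = +1.
(a,b)_2: α=2, β=0; u≡3, v≡1 (mod 8); ε(u)ε(v)=1·0, αω(v)=2·0, βω(u)=0·1; sum ≡ 0  ⇒  +1.
(a,b)_29: α=1, u≡13; β=0, v≡6 (mod 29); (13|29)=+1, (6|29)=+1; sign (−1)^0·+1^0·+1^1 = +1.
(a,b)_3: α=16, u≡2; β=2, v≡2 (mod 3); (2|3)=-1, (2|3)=-1; sign (−1)^0·-1^2·-1^16 = +1.
(a,b)_5: α=5, u≡3; β=1, v≡4 (mod 5); (3|5)=-1, (4|5)=+1; sign (−1)^0·-1^1·+1^5 = -1.
(a,b)_23: α=4, u≡6; β=1, v≡6 (mod 23); (6|23)=+1, (6|23)=+1; sign (−1)^0·+1^1·+1^4 = +1.
(a,b)_11: α=-6, u≡6; β=-2, v≡9 (mod 11); (6|11)=-1, (9|11)=+1; sign (−1)^0·-1^-2·+1^-6 = +1.
(a,b)_13: α=1, u≡2; β=1, v≡11 (mod 13); (2|13)=-1, (11|13)=-1; sign (−1)^0·-1^1·-1^1 = +1.
(-1885, -1495 / ℚ) ramifies at {5, ∞}: a division algebra.

[5, inf]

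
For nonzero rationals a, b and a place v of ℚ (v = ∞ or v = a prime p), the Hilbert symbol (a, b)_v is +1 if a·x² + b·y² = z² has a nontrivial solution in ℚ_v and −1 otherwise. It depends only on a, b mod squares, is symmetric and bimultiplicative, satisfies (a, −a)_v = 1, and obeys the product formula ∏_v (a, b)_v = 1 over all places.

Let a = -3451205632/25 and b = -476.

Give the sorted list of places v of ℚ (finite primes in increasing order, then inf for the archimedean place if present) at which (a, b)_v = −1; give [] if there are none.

(a, b) ≡ (-238, -119) mod (ℚ^×)²; places V = {2, 5, 7, 17, ∞}.
(a,b)_5: α=-2, u≡3; β=0, v≡4 (mod 5); (3|5)=-1, (4|5)=+1; sign (−1)^0·-1^0·+1^-2 = +1.
(a,b)_∞: sgn(-238)=−, sgn(-119)=−, so -1.
(a,b)_7: α=3, u≡1; β=1, v≡2 (mod 7); (1|7)=+1, (2|7)=+1; sign (−1)^1·+1^1·+1^3 = -1.
(a,b)_2: α=11, β=2; u≡1, v≡1 (mod 8); ε(u)ε(v)=0·0, αω(v)=11·0, βω(u)=2·0; sum ≡ 0  ⇒  +1.
(a,b)_17: α=3, u≡14; β=1, v≡6 (mod 17); (14|17)=-1, (6|17)=-1; sign (−1)^0·-1^1·-1^3 = +1.
(-238, -119 / ℚ) ramifies at {7, ∞}: a division algebra.

[7, inf]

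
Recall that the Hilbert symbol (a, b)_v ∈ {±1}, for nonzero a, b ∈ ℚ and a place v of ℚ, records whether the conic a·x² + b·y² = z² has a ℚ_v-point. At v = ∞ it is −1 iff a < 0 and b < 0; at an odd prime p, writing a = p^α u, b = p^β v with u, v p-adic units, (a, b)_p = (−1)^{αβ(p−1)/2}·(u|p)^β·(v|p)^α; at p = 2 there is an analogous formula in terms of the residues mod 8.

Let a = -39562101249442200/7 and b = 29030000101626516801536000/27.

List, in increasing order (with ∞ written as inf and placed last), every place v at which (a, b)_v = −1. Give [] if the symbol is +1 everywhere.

[2, 3, 7, 19]

Mod squares: a ≡ -15834, b ≡ 190095. Check v ∈ {∞, 2, 3, 5, 7, 11, 13, 19, 23, 29}.
v=2: v_2(a)=3, v_2(b)=14; units ≡ 3, 7 (mod 8); ε·ε+αω+βω = 1·1+3·0+14·1 ≡ 1  ⇒  (a,b)_2 = -1.
v=7: a=7^-1·(≡5), b=7^2·(≡3) mod 7; (5|7)=-1, (3|7)=-1; (−1)^{-1·2·3}·(-1)^2·(-1)^-1 = -1.
v=23: a=23^2·(≡9), b=23^3·(≡16) mod 23; (9|23)=+1, (16|23)=+1; (−1)^{2·3·11}·(+1)^3·(+1)^2 = +1.
v=29: a=29^3·(≡5), b=29^5·(≡25) mod 29; (5|29)=+1, (25|29)=+1; (−1)^{3·5·14}·(+1)^5·(+1)^3 = +1.
v=13: a=13^1·(≡1), b=13^2·(≡9) mod 13; (1|13)=+1, (9|13)=+1; (−1)^{1·2·6}·(+1)^2·(+1)^1 = +1.
v=11: a=11^2·(≡2), b=11^0·(≡4) mod 11; (2|11)=-1, (4|11)=+1; (−1)^{2·0·5}·(-1)^0·(+1)^2 = +1.
v=3: a=3^3·(≡2), b=3^-3·(≡2) mod 3; (2|3)=-1, (2|3)=-1; (−1)^{3·-3·1}·(-1)^-3·(-1)^3 = -1.
v=5: a=5^2·(≡1), b=5^3·(≡4) mod 5; (1|5)=+1, (4|5)=+1; (−1)^{2·3·2}·(+1)^3·(+1)^2 = +1.
v=∞: -15834 < 0 and 190095 > 0  ⇒  (a,b)_∞ = +1.
v=19: a=19^2·(≡10), b=19^3·(≡17) mod 19; (10|19)=-1, (17|19)=+1; (−1)^{2·3·9}·(-1)^3·(+1)^2 = -1.
(-15834, 190095 / ℚ) ramifies at {2, 3, 7, 19}: a division algebra.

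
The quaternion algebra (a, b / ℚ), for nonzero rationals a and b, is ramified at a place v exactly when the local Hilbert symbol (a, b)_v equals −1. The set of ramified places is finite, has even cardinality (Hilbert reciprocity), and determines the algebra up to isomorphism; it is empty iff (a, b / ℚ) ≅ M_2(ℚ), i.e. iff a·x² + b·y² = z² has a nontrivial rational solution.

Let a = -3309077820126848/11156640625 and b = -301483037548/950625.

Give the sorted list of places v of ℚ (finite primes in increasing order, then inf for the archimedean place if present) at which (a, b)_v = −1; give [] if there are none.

[2, 7, 11, 29, 37, inf]

(a, b) ≡ (-165242, -11803) mod (ℚ^×)²; places V = {2, 3, 5, 7, 11, 13, 19, 29, 37, ∞}.
(a,b)_13: α=-4, u≡10; β=-2, v≡1 (mod 13); (10|13)=+1, (1|13)=+1; sign (−1)^0·+1^-2·+1^-4 = +1.
(a,b)_2: α=7, β=2; u≡3, v≡5 (mod 8); ε(u)ε(v)=1·0, αω(v)=7·1, βω(u)=2·1; sum ≡ 1  ⇒  -1.
(a,b)_19: α=4, u≡9; β=4, v≡12 (mod 19); (9|19)=+1, (12|19)=-1; sign (−1)^0·+1^4·-1^4 = +1.
(a,b)_29: α=1, u≡19; β=1, v≡22 (mod 29); (19|29)=-1, (22|29)=+1; sign (−1)^0·-1^1·+1^1 = -1.
(a,b)_5: α=-8, u≡2; β=-4, v≡2 (mod 5); (2|5)=-1, (2|5)=-1; sign (−1)^0·-1^-4·-1^-8 = +1.
(a,b)_∞: sgn(-165242)=−, sgn(-11803)=−, so -1.
(a,b)_7: α=5, u≡6; β=2, v≡5 (mod 7); (6|7)=-1, (5|7)=-1; sign (−1)^0·-1^2·-1^5 = -1.
(a,b)_3: α=0, u≡1; β=-2, v≡2 (mod 3); (1|3)=+1, (2|3)=-1; sign (−1)^0·+1^-2·-1^0 = +1.
(a,b)_37: α=1, u≡16; β=1, v≡2 (mod 37); (16|37)=+1, (2|37)=-1; sign (−1)^0·+1^1·-1^1 = -1.
(a,b)_11: α=1, u≡4; β=1, v≡3 (mod 11); (4|11)=+1, (3|11)=+1; sign (−1)^1·+1^1·+1^1 = -1.
Ram(-165242, -11803) = {2, 7, 11, 29, 37, ∞}; no ℚ_2-point on the conic.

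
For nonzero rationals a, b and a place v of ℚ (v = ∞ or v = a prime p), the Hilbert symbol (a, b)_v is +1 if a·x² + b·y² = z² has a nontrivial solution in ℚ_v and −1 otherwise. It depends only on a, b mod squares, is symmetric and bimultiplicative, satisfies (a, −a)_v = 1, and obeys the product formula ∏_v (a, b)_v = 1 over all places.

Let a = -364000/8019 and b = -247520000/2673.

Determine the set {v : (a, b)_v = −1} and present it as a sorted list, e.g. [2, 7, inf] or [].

[2, 11, 17, inf]

(a, b) ≡ (-10010, -51051) mod (ℚ^×)²; places V = {2, 3, 5, 7, 11, 13, 17, ∞}.
(a,b)_2: α=5, β=8; u≡3, v≡5 (mod 8); ε(u)ε(v)=1·0, αω(v)=5·1, βω(u)=8·1; sum ≡ 1  ⇒  -1.
(a,b)_17: α=0, u≡6; β=1, v≡6 (mod 17); (6|17)=-1, (6|17)=-1; sign (−1)^0·-1^1·-1^0 = -1.
(a,b)_13: α=1, u≡12; β=1, v≡1 (mod 13); (12|13)=+1, (1|13)=+1; sign (−1)^0·+1^1·+1^1 = +1.
(a,b)_5: α=3, u≡2; β=4, v≡1 (mod 5); (2|5)=-1, (1|5)=+1; sign (−1)^0·-1^4·+1^3 = +1.
(a,b)_3: α=-6, u≡1; β=-5, v≡2 (mod 3); (1|3)=+1, (2|3)=-1; sign (−1)^0·+1^-5·-1^-6 = +1.
(a,b)_∞: sgn(-10010)=−, sgn(-51051)=−, so -1.
(a,b)_11: α=-1, u≡4; β=-1, v≡9 (mod 11); (4|11)=+1, (9|11)=+1; sign (−1)^1·+1^-1·+1^-1 = -1.
(a,b)_7: α=1, u≡6; β=1, v≡4 (mod 7); (6|7)=-1, (4|7)=+1; sign (−1)^1·-1^1·+1^1 = +1.
|Ram(-10010, -51051)| = 4, even; anisotropic at {2, 11, 17, ∞}.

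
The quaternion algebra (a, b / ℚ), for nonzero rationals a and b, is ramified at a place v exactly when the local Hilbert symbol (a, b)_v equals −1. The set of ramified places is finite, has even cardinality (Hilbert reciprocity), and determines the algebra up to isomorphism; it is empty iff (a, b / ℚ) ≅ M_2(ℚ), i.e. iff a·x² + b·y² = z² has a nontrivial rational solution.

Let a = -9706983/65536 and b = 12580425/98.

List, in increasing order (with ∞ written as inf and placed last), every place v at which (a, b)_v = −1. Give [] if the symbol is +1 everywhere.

[11, 17]

Mod squares: a ≡ -663, b ≡ 111826. Check v ∈ {∞, 2, 3, 5, 7, 11, 13, 17, 23}.
v=17: a=17^1·(≡14), b=17^1·(≡9) mod 17; (14|17)=-1, (9|17)=+1; (−1)^{1·1·8}·(-1)^1·(+1)^1 = -1.
v=∞: -663 < 0 and 111826 > 0  ⇒  (a,b)_∞ = +1.
v=13: a=13^1·(≡1), b=13^1·(≡10) mod 13; (1|13)=+1, (10|13)=+1; (−1)^{1·1·6}·(+1)^1·(+1)^1 = +1.
v=3: a=3^1·(≡1), b=3^2·(≡1) mod 3; (1|3)=+1, (1|3)=+1; (−1)^{1·2·1}·(+1)^2·(+1)^1 = +1.
v=23: a=23^0·(≡16), b=23^1·(≡2) mod 23; (16|23)=+1, (2|23)=+1; (−1)^{0·1·11}·(+1)^1·(+1)^0 = +1.
v=5: a=5^0·(≡2), b=5^2·(≡4) mod 5; (2|5)=-1, (4|5)=+1; (−1)^{0·2·2}·(-1)^2·(+1)^0 = +1.
v=11: a=11^4·(≡7), b=11^1·(≡6) mod 11; (7|11)=-1, (6|11)=-1; (−1)^{4·1·5}·(-1)^1·(-1)^4 = -1.
v=2: v_2(a)=-16, v_2(b)=-1; units ≡ 1, 1 (mod 8); ε·ε+αω+βω = 0·0+-16·0+-1·0 ≡ 0  ⇒  (a,b)_2 = +1.
v=7: a=7^0·(≡4), b=7^-2·(≡2) mod 7; (4|7)=+1, (2|7)=+1; (−1)^{0·-2·3}·(+1)^-2·(+1)^0 = +1.
|Ram(-663, 111826)| = 2, even; anisotropic at {11, 17}.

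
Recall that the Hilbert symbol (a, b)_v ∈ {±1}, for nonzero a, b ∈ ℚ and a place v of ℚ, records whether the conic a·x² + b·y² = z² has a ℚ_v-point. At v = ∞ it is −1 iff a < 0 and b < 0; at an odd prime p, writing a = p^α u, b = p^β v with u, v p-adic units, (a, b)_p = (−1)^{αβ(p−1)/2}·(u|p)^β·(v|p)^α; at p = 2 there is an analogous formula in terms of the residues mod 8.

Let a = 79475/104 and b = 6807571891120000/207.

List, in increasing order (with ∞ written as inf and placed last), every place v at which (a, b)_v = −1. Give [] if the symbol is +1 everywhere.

[7, 11, 17, 23]

Mod squares: a ≡ 286, b ≡ 5474. Check v ∈ {∞, 2, 3, 5, 7, 11, 13, 17, 23}.
v=5: a=5^2·(≡1), b=5^4·(≡1) mod 5; (1|5)=+1, (1|5)=+1; (−1)^{2·4·2}·(+1)^4·(+1)^2 = +1.
v=2: v_2(a)=-3, v_2(b)=7; units ≡ 7, 1 (mod 8); ε·ε+αω+βω = 1·0+-3·0+7·0 ≡ 0  ⇒  (a,b)_2 = +1.
v=23: a=23^0·(≡20), b=23^-1·(≡2) mod 23; (20|23)=-1, (2|23)=+1; (−1)^{0·-1·11}·(-1)^-1·(+1)^0 = -1.
v=13: a=13^-1·(≡4), b=13^2·(≡10) mod 13; (4|13)=+1, (10|13)=+1; (−1)^{-1·2·6}·(+1)^2·(+1)^-1 = +1.
v=7: a=7^0·(≡3), b=7^1·(≡3) mod 7; (3|7)=-1, (3|7)=-1; (−1)^{0·1·3}·(-1)^1·(-1)^0 = -1.
v=17: a=17^2·(≡10), b=17^3·(≡13) mod 17; (10|17)=-1, (13|17)=+1; (−1)^{2·3·8}·(-1)^3·(+1)^2 = -1.
v=3: a=3^0·(≡1), b=3^-2·(≡2) mod 3; (1|3)=+1, (2|3)=-1; (−1)^{0·-2·1}·(+1)^-2·(-1)^0 = +1.
v=∞: 286 > 0 and 5474 > 0  ⇒  (a,b)_∞ = +1.
v=11: a=11^1·(≡4), b=11^4·(≡8) mod 11; (4|11)=+1, (8|11)=-1; (−1)^{1·4·5}·(+1)^4·(-1)^1 = -1.
Ram(286, 5474) = {7, 11, 17, 23}; no ℚ_7-point on the conic.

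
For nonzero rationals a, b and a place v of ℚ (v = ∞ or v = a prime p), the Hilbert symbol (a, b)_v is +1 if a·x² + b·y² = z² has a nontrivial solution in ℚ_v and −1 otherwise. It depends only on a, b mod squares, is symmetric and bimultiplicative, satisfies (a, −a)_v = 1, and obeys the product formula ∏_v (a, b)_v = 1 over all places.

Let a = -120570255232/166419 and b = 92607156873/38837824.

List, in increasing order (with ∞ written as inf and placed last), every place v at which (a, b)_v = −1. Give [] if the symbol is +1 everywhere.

Mod squares: a ≡ -5953178, b ≡ 288057. Check v ∈ {∞, 2, 3, 7, 11, 19, 29, 31, 41, 43, 59}.
v=31: a=31^1·(≡20), b=31^0·(≡2) mod 31; (20|31)=+1, (2|31)=+1; (−1)^{1·0·15}·(+1)^0·(+1)^1 = +1.
v=2: v_2(a)=7, v_2(b)=-6; units ≡ 3, 1 (mod 8); ε·ε+αω+βω = 1·0+7·0+-6·1 ≡ 0  ⇒  (a,b)_2 = +1.
v=19: a=19^0·(≡9), b=19^-2·(≡16) mod 19; (9|19)=+1, (16|19)=+1; (−1)^{0·-2·9}·(+1)^-2·(+1)^0 = +1.
v=43: a=43^1·(≡11), b=43^1·(≡22) mod 43; (11|43)=+1, (22|43)=-1; (−1)^{1·1·21}·(+1)^1·(-1)^1 = +1.
v=59: a=59^2·(≡42), b=59^0·(≡46) mod 59; (42|59)=-1, (46|59)=+1; (−1)^{2·0·29}·(-1)^0·(+1)^2 = +1.
v=11: a=11^-1·(≡6), b=11^1·(≡7) mod 11; (6|11)=-1, (7|11)=-1; (−1)^{-1·1·5}·(-1)^1·(-1)^-1 = -1.
v=41: a=41^-2·(≡35), b=41^-2·(≡20) mod 41; (35|41)=-1, (20|41)=+1; (−1)^{-2·-2·20}·(-1)^-2·(+1)^-2 = +1.
v=∞: -5953178 < 0 and 288057 > 0  ⇒  (a,b)_∞ = +1.
v=7: a=7^1·(≡2), b=7^3·(≡6) mod 7; (2|7)=+1, (6|7)=-1; (−1)^{1·3·3}·(+1)^3·(-1)^1 = +1.
v=29: a=29^1·(≡22), b=29^1·(≡11) mod 29; (22|29)=+1, (11|29)=-1; (−1)^{1·1·14}·(+1)^1·(-1)^1 = -1.
v=3: a=3^-2·(≡1), b=3^9·(≡1) mod 3; (1|3)=+1, (1|3)=+1; (−1)^{-2·9·1}·(+1)^9·(+1)^-2 = +1.
(-5953178, 288057 / ℚ) ramifies at {11, 29}: a division algebra.

[11, 29]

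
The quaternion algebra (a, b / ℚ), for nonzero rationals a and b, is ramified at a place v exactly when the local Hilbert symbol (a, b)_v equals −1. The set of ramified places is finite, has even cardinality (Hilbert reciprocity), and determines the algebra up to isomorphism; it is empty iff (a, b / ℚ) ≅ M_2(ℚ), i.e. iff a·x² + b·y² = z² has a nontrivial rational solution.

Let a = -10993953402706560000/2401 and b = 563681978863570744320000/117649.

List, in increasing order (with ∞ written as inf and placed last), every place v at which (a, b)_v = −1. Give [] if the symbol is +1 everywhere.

[3, 19, 23, 29]

(a, b) ≡ (-418209, 6374082) mod (ℚ^×)²; places V = {2, 3, 5, 7, 11, 13, 17, 19, 23, 29, ∞}.
(a,b)_7: α=-4, u≡6; β=-6, v≡4 (mod 7); (6|7)=-1, (4|7)=+1; sign (−1)^0·-1^-6·+1^-4 = +1.
(a,b)_5: α=4, u≡4; β=4, v≡3 (mod 5); (4|5)=+1, (3|5)=-1; sign (−1)^0·+1^4·-1^4 = +1.
(a,b)_3: α=1, u≡1; β=1, v≡1 (mod 3); (1|3)=+1, (1|3)=+1; sign (−1)^1·+1^1·+1^1 = -1.
(a,b)_2: α=10, β=13; u≡7, v≡1 (mod 8); ε(u)ε(v)=1·0, αω(v)=10·0, βω(u)=13·0; sum ≡ 0  ⇒  +1.
(a,b)_∞: sgn(-418209)=−, sgn(6374082)=+, so +1.
(a,b)_17: α=2, u≡1; β=3, v≡12 (mod 17); (1|17)=+1, (12|17)=-1; sign (−1)^0·+1^3·-1^2 = +1.
(a,b)_13: α=2, u≡4; β=3, v≡11 (mod 13); (4|13)=+1, (11|13)=-1; sign (−1)^0·+1^3·-1^2 = +1.
(a,b)_23: α=1, u≡17; β=1, v≡10 (mod 23); (17|23)=-1, (10|23)=-1; sign (−1)^1·-1^1·-1^1 = -1.
(a,b)_11: α=1, u≡10; β=1, v≡9 (mod 11); (10|11)=-1, (9|11)=+1; sign (−1)^1·-1^1·+1^1 = +1.
(a,b)_19: α=1, u≡13; β=1, v≡2 (mod 19); (13|19)=-1, (2|19)=-1; sign (−1)^1·-1^1·-1^1 = -1.
(a,b)_29: α=3, u≡3; β=4, v≡19 (mod 29); (3|29)=-1, (19|29)=-1; sign (−1)^0·-1^4·-1^3 = -1.
|Ram(-418209, 6374082)| = 4, even; anisotropic at {3, 19, 23, 29}.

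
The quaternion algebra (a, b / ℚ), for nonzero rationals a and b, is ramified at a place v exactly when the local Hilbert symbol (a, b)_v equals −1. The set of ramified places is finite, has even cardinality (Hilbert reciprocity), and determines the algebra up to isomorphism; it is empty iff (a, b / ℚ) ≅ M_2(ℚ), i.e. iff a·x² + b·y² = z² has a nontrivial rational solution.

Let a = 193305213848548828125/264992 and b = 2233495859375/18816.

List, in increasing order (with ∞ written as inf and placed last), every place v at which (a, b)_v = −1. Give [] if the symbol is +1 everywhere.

(a, b) ≡ (170, 5610) mod (ℚ^×)²; places V = {2, 3, 5, 7, 11, 13, 17, 23, ∞}.
(a,b)_5: α=9, u≡1; β=7, v≡2 (mod 5); (1|5)=+1, (2|5)=-1; sign (−1)^0·+1^7·-1^9 = -1.
(a,b)_11: α=4, u≡9; β=1, v≡9 (mod 11); (9|11)=+1, (9|11)=+1; sign (−1)^0·+1^1·+1^4 = +1.
(a,b)_2: α=-5, β=-7; u≡5, v≡5 (mod 8); ε(u)ε(v)=0·0, αω(v)=-5·1, βω(u)=-7·1; sum ≡ 0  ⇒  +1.
(a,b)_17: α=5, u≡5; β=3, v≡6 (mod 17); (5|17)=-1, (6|17)=-1; sign (−1)^0·-1^3·-1^5 = +1.
(a,b)_7: α=-2, u≡2; β=-2, v≡3 (mod 7); (2|7)=+1, (3|7)=-1; sign (−1)^0·+1^-2·-1^-2 = +1.
(a,b)_13: α=-2, u≡1; β=0, v≡8 (mod 13); (1|13)=+1, (8|13)=-1; sign (−1)^0·+1^0·-1^-2 = +1.
(a,b)_∞: sgn(170)=+, sgn(5610)=+, so +1.
(a,b)_3: α=2, u≡2; β=-1, v≡1 (mod 3); (2|3)=-1, (1|3)=+1; sign (−1)^0·-1^-1·+1^2 = -1.
(a,b)_23: α=2, u≡13; β=2, v≡21 (mod 23); (13|23)=+1, (21|23)=-1; sign (−1)^0·+1^2·-1^2 = +1.
|Ram(170, 5610)| = 2, even; anisotropic at {3, 5}.

[3, 5]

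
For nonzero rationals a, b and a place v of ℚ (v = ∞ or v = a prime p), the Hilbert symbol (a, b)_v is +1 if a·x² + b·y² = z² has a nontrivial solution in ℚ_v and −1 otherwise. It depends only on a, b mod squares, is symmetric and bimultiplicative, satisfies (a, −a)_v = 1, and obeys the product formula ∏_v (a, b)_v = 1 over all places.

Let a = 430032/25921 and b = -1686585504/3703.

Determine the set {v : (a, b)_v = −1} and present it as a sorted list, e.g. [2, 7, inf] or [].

[2, 37]

Mod squares: a ≡ 93, b ≡ -2553222. Check v ∈ {∞, 2, 3, 7, 17, 23, 31, 37, 53}.
v=23: a=23^-2·(≡8), b=23^-2·(≡18) mod 23; (8|23)=+1, (18|23)=+1; (−1)^{-2·-2·11}·(+1)^-2·(+1)^-2 = +1.
v=2: v_2(a)=4, v_2(b)=5; units ≡ 5, 5 (mod 8); ε·ε+αω+βω = 0·0+4·1+5·1 ≡ 1  ⇒  (a,b)_2 = -1.
v=3: a=3^1·(≡1), b=3^1·(≡2) mod 3; (1|3)=+1, (2|3)=-1; (−1)^{1·1·1}·(+1)^1·(-1)^1 = +1.
v=∞: 93 > 0 and -2553222 < 0  ⇒  (a,b)_∞ = +1.
v=53: a=53^0·(≡24), b=53^1·(≡23) mod 53; (24|53)=+1, (23|53)=-1; (−1)^{0·1·26}·(+1)^1·(-1)^0 = +1.
v=37: a=37^0·(≡22), b=37^1·(≡30) mod 37; (22|37)=-1, (30|37)=+1; (−1)^{0·1·18}·(-1)^1·(+1)^0 = -1.
v=17: a=17^2·(≡2), b=17^2·(≡2) mod 17; (2|17)=+1, (2|17)=+1; (−1)^{2·2·8}·(+1)^2·(+1)^2 = +1.
v=31: a=31^1·(≡3), b=31^1·(≡5) mod 31; (3|31)=-1, (5|31)=+1; (−1)^{1·1·15}·(-1)^1·(+1)^1 = +1.
v=7: a=7^-2·(≡2), b=7^-1·(≡3) mod 7; (2|7)=+1, (3|7)=-1; (−1)^{-2·-1·3}·(+1)^-1·(-1)^-2 = +1.
(93, -2553222 / ℚ) ramifies at {2, 37}: a division algebra.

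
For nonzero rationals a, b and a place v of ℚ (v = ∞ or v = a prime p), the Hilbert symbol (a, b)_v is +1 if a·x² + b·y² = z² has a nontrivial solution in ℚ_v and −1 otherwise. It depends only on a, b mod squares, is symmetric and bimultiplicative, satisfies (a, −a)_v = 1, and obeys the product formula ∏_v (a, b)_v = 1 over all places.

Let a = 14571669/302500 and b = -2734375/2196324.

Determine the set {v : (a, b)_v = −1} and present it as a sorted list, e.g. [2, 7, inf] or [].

[3, 7]

(a, b) ≡ (21, -7) mod (ℚ^×)²; places V = {2, 3, 5, 7, 11, 13, 17, 19, ∞}.
(a,b)_17: α=2, u≡8; β=0, v≡14 (mod 17); (8|17)=+1, (14|17)=-1; sign (−1)^0·+1^0·-1^2 = +1.
(a,b)_7: α=5, u≡3; β=1, v≡6 (mod 7); (3|7)=-1, (6|7)=-1; sign (−1)^1·-1^1·-1^5 = -1.
(a,b)_13: α=0, u≡7; β=-2, v≡5 (mod 13); (7|13)=-1, (5|13)=-1; sign (−1)^0·-1^-2·-1^0 = +1.
(a,b)_11: α=-2, u≡8; β=0, v≡3 (mod 11); (8|11)=-1, (3|11)=+1; sign (−1)^0·-1^0·+1^-2 = +1.
(a,b)_19: α=0, u≡18; β=-2, v≡12 (mod 19); (18|19)=-1, (12|19)=-1; sign (−1)^0·-1^-2·-1^0 = +1.
(a,b)_∞: sgn(21)=+, sgn(-7)=−, so +1.
(a,b)_2: α=-2, β=-2; u≡5, v≡1 (mod 8); ε(u)ε(v)=0·0, αω(v)=-2·0, βω(u)=-2·1; sum ≡ 0  ⇒  +1.
(a,b)_5: α=-4, u≡1; β=8, v≡2 (mod 5); (1|5)=+1, (2|5)=-1; sign (−1)^0·+1^8·-1^-4 = +1.
(a,b)_3: α=1, u≡1; β=-2, v≡2 (mod 3); (1|3)=+1, (2|3)=-1; sign (−1)^0·+1^-2·-1^1 = -1.
|Ram(21, -7)| = 2, even; anisotropic at {3, 7}.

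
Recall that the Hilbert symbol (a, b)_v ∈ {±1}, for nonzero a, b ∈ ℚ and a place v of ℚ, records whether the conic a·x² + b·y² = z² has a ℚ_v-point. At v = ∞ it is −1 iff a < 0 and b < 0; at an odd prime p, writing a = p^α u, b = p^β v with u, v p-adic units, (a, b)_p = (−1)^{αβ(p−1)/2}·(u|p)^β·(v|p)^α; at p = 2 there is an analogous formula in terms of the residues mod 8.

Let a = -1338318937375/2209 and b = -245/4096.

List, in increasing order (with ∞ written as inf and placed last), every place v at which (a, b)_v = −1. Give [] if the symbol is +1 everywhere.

Mod squares: a ≡ -4495, b ≡ -5. Check v ∈ {∞, 2, 5, 7, 17, 29, 31, 47}.
v=5: a=5^3·(≡4), b=5^1·(≡1) mod 5; (4|5)=+1, (1|5)=+1; (−1)^{3·1·2}·(+1)^1·(+1)^3 = +1.
v=31: a=31^1·(≡25), b=31^0·(≡24) mod 31; (25|31)=+1, (24|31)=-1; (−1)^{1·0·15}·(+1)^0·(-1)^1 = -1.
v=17: a=17^2·(≡5), b=17^0·(≡7) mod 17; (5|17)=-1, (7|17)=-1; (−1)^{2·0·8}·(-1)^0·(-1)^2 = +1.
v=7: a=7^2·(≡5), b=7^2·(≡2) mod 7; (5|7)=-1, (2|7)=+1; (−1)^{2·2·3}·(-1)^2·(+1)^2 = +1.
v=∞: -4495 < 0 and -5 < 0  ⇒  (a,b)_∞ = -1.
v=2: v_2(a)=0, v_2(b)=-12; units ≡ 1, 3 (mod 8); ε·ε+αω+βω = 0·1+0·1+-12·0 ≡ 0  ⇒  (a,b)_2 = +1.
v=29: a=29^3·(≡14), b=29^0·(≡23) mod 29; (14|29)=-1, (23|29)=+1; (−1)^{3·0·14}·(-1)^0·(+1)^3 = +1.
v=47: a=47^-2·(≡1), b=47^0·(≡12) mod 47; (1|47)=+1, (12|47)=+1; (−1)^{-2·0·23}·(+1)^0·(+1)^-2 = +1.
Ram(-4495, -5) = {31, ∞}; no ℚ_31-point on the conic.

[31, inf]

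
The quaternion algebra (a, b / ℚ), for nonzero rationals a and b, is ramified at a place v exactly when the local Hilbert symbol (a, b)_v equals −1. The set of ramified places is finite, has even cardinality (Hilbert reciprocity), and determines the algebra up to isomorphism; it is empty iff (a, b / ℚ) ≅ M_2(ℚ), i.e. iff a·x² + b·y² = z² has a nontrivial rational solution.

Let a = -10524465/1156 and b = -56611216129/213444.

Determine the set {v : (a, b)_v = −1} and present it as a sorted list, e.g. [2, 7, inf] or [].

Mod squares: a ≡ -23865, b ≡ -232921. Check v ∈ {∞, 2, 3, 5, 7, 11, 13, 17, 19, 23, 29, 37, 41, 43}.
v=43: a=43^1·(≡17), b=43^0·(≡16) mod 43; (17|43)=+1, (16|43)=+1; (−1)^{1·0·21}·(+1)^0·(+1)^1 = +1.
v=7: a=7^2·(≡3), b=7^-2·(≡4) mod 7; (3|7)=-1, (4|7)=+1; (−1)^{2·-2·3}·(-1)^-2·(+1)^2 = +1.
v=11: a=11^0·(≡5), b=11^-2·(≡4) mod 11; (5|11)=+1, (4|11)=+1; (−1)^{0·-2·5}·(+1)^-2·(+1)^0 = +1.
v=∞: -23865 < 0 and -232921 < 0  ⇒  (a,b)_∞ = -1.
v=37: a=37^1·(≡30), b=37^0·(≡22) mod 37; (30|37)=+1, (22|37)=-1; (−1)^{1·0·18}·(+1)^0·(-1)^1 = -1.
v=41: a=41^0·(≡14), b=41^1·(≡32) mod 41; (14|41)=-1, (32|41)=+1; (−1)^{0·1·20}·(-1)^1·(+1)^0 = -1.
v=13: a=13^0·(≡3), b=13^1·(≡1) mod 13; (3|13)=+1, (1|13)=+1; (−1)^{0·1·6}·(+1)^1·(+1)^0 = +1.
v=5: a=5^1·(≡2), b=5^0·(≡4) mod 5; (2|5)=-1, (4|5)=+1; (−1)^{1·0·2}·(-1)^0·(+1)^1 = +1.
v=29: a=29^0·(≡26), b=29^2·(≡20) mod 29; (26|29)=-1, (20|29)=+1; (−1)^{0·2·14}·(-1)^2·(+1)^0 = +1.
v=3: a=3^3·(≡1), b=3^-2·(≡2) mod 3; (1|3)=+1, (2|3)=-1; (−1)^{3·-2·1}·(+1)^-2·(-1)^3 = -1.
v=17: a=17^-2·(≡12), b=17^2·(≡4) mod 17; (12|17)=-1, (4|17)=+1; (−1)^{-2·2·8}·(-1)^2·(+1)^-2 = +1.
v=2: v_2(a)=-2, v_2(b)=-2; units ≡ 7, 7 (mod 8); ε·ε+αω+βω = 1·1+-2·0+-2·0 ≡ 1  ⇒  (a,b)_2 = -1.
v=19: a=19^0·(≡14), b=19^1·(≡2) mod 19; (14|19)=-1, (2|19)=-1; (−1)^{0·1·9}·(-1)^1·(-1)^0 = -1.
v=23: a=23^0·(≡6), b=23^1·(≡9) mod 23; (6|23)=+1, (9|23)=+1; (−1)^{0·1·11}·(+1)^1·(+1)^0 = +1.
(-23865, -232921 / ℚ) ramifies at {2, 3, 19, 37, 41, ∞}: a division algebra.

[2, 3, 19, 37, 41, inf]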